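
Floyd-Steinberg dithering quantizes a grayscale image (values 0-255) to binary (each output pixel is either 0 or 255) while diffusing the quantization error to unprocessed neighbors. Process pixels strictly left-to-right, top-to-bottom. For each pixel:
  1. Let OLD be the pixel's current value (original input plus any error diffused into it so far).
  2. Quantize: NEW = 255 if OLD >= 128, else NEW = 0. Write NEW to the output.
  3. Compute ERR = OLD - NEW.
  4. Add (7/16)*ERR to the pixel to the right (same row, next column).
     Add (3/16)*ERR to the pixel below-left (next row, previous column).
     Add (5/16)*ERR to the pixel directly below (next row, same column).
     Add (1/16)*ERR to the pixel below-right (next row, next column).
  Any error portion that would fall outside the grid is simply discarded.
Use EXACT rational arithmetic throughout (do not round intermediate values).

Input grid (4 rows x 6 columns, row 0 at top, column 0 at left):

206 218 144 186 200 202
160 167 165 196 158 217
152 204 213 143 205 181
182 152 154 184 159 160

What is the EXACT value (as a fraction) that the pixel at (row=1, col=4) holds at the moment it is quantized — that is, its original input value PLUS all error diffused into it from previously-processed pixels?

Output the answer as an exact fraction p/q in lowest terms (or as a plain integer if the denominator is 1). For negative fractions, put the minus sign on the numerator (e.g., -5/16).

(0,0): OLD=206 → NEW=255, ERR=-49
(0,1): OLD=3145/16 → NEW=255, ERR=-935/16
(0,2): OLD=30319/256 → NEW=0, ERR=30319/256
(0,3): OLD=974089/4096 → NEW=255, ERR=-70391/4096
(0,4): OLD=12614463/65536 → NEW=255, ERR=-4097217/65536
(0,5): OLD=183131833/1048576 → NEW=255, ERR=-84255047/1048576
(1,0): OLD=34235/256 → NEW=255, ERR=-31045/256
(1,1): OLD=235165/2048 → NEW=0, ERR=235165/2048
(1,2): OLD=16080737/65536 → NEW=255, ERR=-630943/65536
(1,3): OLD=47735757/262144 → NEW=255, ERR=-19110963/262144
(1,4): OLD=1517130567/16777216 → NEW=0, ERR=1517130567/16777216
Target (1,4): original=158, with diffused error = 1517130567/16777216

Answer: 1517130567/16777216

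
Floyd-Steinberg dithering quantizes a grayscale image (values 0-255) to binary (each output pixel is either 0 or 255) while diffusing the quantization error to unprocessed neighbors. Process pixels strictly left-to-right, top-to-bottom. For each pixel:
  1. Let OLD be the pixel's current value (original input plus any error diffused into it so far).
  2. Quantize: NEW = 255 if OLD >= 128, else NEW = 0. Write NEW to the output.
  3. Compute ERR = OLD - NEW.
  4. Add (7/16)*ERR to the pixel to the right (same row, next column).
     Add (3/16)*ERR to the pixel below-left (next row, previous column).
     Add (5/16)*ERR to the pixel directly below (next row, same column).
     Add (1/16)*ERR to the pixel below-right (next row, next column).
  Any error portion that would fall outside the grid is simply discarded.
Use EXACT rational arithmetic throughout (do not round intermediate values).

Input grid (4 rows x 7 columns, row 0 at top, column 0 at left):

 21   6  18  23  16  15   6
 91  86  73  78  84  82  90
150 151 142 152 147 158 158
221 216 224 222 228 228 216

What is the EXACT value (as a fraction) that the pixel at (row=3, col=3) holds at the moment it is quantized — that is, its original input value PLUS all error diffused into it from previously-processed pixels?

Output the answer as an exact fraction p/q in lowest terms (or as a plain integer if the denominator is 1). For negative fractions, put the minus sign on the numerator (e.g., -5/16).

Answer: 711317237669/4294967296

Derivation:
(0,0): OLD=21 → NEW=0, ERR=21
(0,1): OLD=243/16 → NEW=0, ERR=243/16
(0,2): OLD=6309/256 → NEW=0, ERR=6309/256
(0,3): OLD=138371/4096 → NEW=0, ERR=138371/4096
(0,4): OLD=2017173/65536 → NEW=0, ERR=2017173/65536
(0,5): OLD=29848851/1048576 → NEW=0, ERR=29848851/1048576
(0,6): OLD=309605253/16777216 → NEW=0, ERR=309605253/16777216
(1,0): OLD=25705/256 → NEW=0, ERR=25705/256
(1,1): OLD=287967/2048 → NEW=255, ERR=-234273/2048
(1,2): OLD=2486347/65536 → NEW=0, ERR=2486347/65536
(1,3): OLD=29482415/262144 → NEW=0, ERR=29482415/262144
(1,4): OLD=2521137133/16777216 → NEW=255, ERR=-1757052947/16777216
(1,5): OLD=6772728445/134217728 → NEW=0, ERR=6772728445/134217728
(1,6): OLD=256887490483/2147483648 → NEW=0, ERR=256887490483/2147483648
(2,0): OLD=5240581/32768 → NEW=255, ERR=-3115259/32768
(2,1): OLD=91277191/1048576 → NEW=0, ERR=91277191/1048576
(2,2): OLD=3454053973/16777216 → NEW=255, ERR=-824136107/16777216
(2,3): OLD=19916477677/134217728 → NEW=255, ERR=-14309042963/134217728
(2,4): OLD=90323929725/1073741824 → NEW=0, ERR=90323929725/1073741824
(2,5): OLD=7780951648127/34359738368 → NEW=255, ERR=-980781635713/34359738368
(2,6): OLD=102280764864873/549755813888 → NEW=255, ERR=-37906967676567/549755813888
(3,0): OLD=3483154869/16777216 → NEW=255, ERR=-795035211/16777216
(3,1): OLD=27825783185/134217728 → NEW=255, ERR=-6399737455/134217728
(3,2): OLD=186014541123/1073741824 → NEW=255, ERR=-87789623997/1073741824
(3,3): OLD=711317237669/4294967296 → NEW=255, ERR=-383899422811/4294967296
Target (3,3): original=222, with diffused error = 711317237669/4294967296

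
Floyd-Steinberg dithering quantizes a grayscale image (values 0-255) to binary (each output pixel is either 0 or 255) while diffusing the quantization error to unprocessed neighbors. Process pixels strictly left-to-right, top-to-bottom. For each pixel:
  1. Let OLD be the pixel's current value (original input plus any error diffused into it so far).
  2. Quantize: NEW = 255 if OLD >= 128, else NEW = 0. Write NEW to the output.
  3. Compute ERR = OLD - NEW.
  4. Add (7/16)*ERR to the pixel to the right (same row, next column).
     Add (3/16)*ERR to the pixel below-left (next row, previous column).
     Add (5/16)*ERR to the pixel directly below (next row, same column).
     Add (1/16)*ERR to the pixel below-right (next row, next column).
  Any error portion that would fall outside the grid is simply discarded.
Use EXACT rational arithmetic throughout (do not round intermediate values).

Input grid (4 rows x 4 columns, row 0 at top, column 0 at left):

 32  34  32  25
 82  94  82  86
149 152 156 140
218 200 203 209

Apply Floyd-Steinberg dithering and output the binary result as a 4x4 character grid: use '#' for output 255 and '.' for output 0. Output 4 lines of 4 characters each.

(0,0): OLD=32 → NEW=0, ERR=32
(0,1): OLD=48 → NEW=0, ERR=48
(0,2): OLD=53 → NEW=0, ERR=53
(0,3): OLD=771/16 → NEW=0, ERR=771/16
(1,0): OLD=101 → NEW=0, ERR=101
(1,1): OLD=1321/8 → NEW=255, ERR=-719/8
(1,2): OLD=18247/256 → NEW=0, ERR=18247/256
(1,3): OLD=555233/4096 → NEW=255, ERR=-489247/4096
(2,0): OLD=20955/128 → NEW=255, ERR=-11685/128
(2,1): OLD=424559/4096 → NEW=0, ERR=424559/4096
(2,2): OLD=3204855/16384 → NEW=255, ERR=-973065/16384
(2,3): OLD=21271573/262144 → NEW=0, ERR=21271573/262144
(3,0): OLD=13690925/65536 → NEW=255, ERR=-3020755/65536
(3,1): OLD=204875135/1048576 → NEW=255, ERR=-62511745/1048576
(3,2): OLD=3020757813/16777216 → NEW=255, ERR=-1257432267/16777216
(3,3): OLD=53111469235/268435456 → NEW=255, ERR=-15339572045/268435456
Row 0: ....
Row 1: .#.#
Row 2: #.#.
Row 3: ####

Answer: ....
.#.#
#.#.
####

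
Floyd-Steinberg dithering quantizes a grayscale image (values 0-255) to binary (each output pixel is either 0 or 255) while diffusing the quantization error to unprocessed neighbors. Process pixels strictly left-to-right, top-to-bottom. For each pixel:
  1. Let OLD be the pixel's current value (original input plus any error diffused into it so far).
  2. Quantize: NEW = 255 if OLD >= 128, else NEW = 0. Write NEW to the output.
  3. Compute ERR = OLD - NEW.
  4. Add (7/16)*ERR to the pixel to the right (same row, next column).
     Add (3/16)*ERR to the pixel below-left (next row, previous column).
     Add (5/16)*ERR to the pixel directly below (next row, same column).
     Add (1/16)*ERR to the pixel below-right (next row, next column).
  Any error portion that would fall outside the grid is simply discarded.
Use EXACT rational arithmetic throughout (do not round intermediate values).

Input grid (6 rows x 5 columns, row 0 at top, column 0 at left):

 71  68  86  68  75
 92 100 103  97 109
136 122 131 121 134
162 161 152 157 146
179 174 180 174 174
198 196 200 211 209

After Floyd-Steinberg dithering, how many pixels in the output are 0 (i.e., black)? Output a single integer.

Answer: 13

Derivation:
(0,0): OLD=71 → NEW=0, ERR=71
(0,1): OLD=1585/16 → NEW=0, ERR=1585/16
(0,2): OLD=33111/256 → NEW=255, ERR=-32169/256
(0,3): OLD=53345/4096 → NEW=0, ERR=53345/4096
(0,4): OLD=5288615/65536 → NEW=0, ERR=5288615/65536
(1,0): OLD=33987/256 → NEW=255, ERR=-31293/256
(1,1): OLD=119509/2048 → NEW=0, ERR=119509/2048
(1,2): OLD=6415609/65536 → NEW=0, ERR=6415609/65536
(1,3): OLD=39629829/262144 → NEW=255, ERR=-27216891/262144
(1,4): OLD=375847279/4194304 → NEW=0, ERR=375847279/4194304
(2,0): OLD=3563255/32768 → NEW=0, ERR=3563255/32768
(2,1): OLD=208169101/1048576 → NEW=255, ERR=-59217779/1048576
(2,2): OLD=2031125479/16777216 → NEW=0, ERR=2031125479/16777216
(2,3): OLD=44141726661/268435456 → NEW=255, ERR=-24309314619/268435456
(2,4): OLD=497761448227/4294967296 → NEW=0, ERR=497761448227/4294967296
(3,0): OLD=3110376455/16777216 → NEW=255, ERR=-1167813625/16777216
(3,1): OLD=19111876859/134217728 → NEW=255, ERR=-15113643781/134217728
(3,2): OLD=515646359097/4294967296 → NEW=0, ERR=515646359097/4294967296
(3,3): OLD=1808373707377/8589934592 → NEW=255, ERR=-382059613583/8589934592
(3,4): OLD=21591386326293/137438953472 → NEW=255, ERR=-13455546809067/137438953472
(4,0): OLD=292346096649/2147483648 → NEW=255, ERR=-255262233591/2147483648
(4,1): OLD=7213313466121/68719476736 → NEW=0, ERR=7213313466121/68719476736
(4,2): OLD=272749379648423/1099511627776 → NEW=255, ERR=-7626085434457/1099511627776
(4,3): OLD=2572211965505289/17592186044416 → NEW=255, ERR=-1913795475820791/17592186044416
(4,4): OLD=26186069570487743/281474976710656 → NEW=0, ERR=26186069570487743/281474976710656
(5,0): OLD=198501285323451/1099511627776 → NEW=255, ERR=-81874179759429/1099511627776
(5,1): OLD=1649220881888625/8796093022208 → NEW=255, ERR=-593782838774415/8796093022208
(5,2): OLD=43477170584397433/281474976710656 → NEW=255, ERR=-28298948476819847/281474976710656
(5,3): OLD=168917293703003671/1125899906842624 → NEW=255, ERR=-118187182541865449/1125899906842624
(5,4): OLD=3338937491645900749/18014398509481984 → NEW=255, ERR=-1254734128272005171/18014398509481984
Output grid:
  Row 0: ..#..  (4 black, running=4)
  Row 1: #..#.  (3 black, running=7)
  Row 2: .#.#.  (3 black, running=10)
  Row 3: ##.##  (1 black, running=11)
  Row 4: #.##.  (2 black, running=13)
  Row 5: #####  (0 black, running=13)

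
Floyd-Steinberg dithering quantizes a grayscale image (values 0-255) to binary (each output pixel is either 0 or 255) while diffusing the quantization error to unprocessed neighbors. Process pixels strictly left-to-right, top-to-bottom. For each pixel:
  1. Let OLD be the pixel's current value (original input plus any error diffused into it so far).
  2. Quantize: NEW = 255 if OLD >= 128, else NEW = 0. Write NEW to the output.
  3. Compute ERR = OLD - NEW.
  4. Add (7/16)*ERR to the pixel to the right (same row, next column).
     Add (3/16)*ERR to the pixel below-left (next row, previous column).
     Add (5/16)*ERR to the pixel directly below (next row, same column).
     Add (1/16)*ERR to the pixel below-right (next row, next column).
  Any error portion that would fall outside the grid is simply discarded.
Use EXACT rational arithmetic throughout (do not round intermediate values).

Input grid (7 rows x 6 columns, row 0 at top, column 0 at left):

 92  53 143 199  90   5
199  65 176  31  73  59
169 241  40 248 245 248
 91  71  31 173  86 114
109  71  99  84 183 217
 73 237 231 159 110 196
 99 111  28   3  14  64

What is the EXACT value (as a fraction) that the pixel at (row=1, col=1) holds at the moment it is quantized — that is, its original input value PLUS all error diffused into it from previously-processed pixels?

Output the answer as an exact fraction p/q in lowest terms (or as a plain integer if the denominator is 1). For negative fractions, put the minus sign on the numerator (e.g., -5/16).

(0,0): OLD=92 → NEW=0, ERR=92
(0,1): OLD=373/4 → NEW=0, ERR=373/4
(0,2): OLD=11763/64 → NEW=255, ERR=-4557/64
(0,3): OLD=171877/1024 → NEW=255, ERR=-89243/1024
(0,4): OLD=849859/16384 → NEW=0, ERR=849859/16384
(0,5): OLD=7259733/262144 → NEW=0, ERR=7259733/262144
(1,0): OLD=15695/64 → NEW=255, ERR=-625/64
(1,1): OLD=42121/512 → NEW=0, ERR=42121/512
Target (1,1): original=65, with diffused error = 42121/512

Answer: 42121/512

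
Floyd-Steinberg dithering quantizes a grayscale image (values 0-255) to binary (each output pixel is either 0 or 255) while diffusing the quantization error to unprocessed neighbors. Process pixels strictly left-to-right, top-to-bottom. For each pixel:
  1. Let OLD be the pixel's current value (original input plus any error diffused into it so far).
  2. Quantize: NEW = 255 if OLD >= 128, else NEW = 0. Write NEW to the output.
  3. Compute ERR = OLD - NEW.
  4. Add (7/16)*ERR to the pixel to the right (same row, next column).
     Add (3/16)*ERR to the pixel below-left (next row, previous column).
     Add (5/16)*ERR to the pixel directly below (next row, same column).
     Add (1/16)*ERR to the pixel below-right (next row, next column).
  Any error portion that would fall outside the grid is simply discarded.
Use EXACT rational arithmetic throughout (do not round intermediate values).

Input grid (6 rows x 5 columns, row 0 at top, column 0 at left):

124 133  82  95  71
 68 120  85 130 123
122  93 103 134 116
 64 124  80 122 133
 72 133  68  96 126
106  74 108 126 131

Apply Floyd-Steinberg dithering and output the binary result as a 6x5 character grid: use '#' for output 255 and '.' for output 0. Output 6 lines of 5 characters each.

Answer: .#...
.#.##
#.#..
...##
.#..#
#.#.#

Derivation:
(0,0): OLD=124 → NEW=0, ERR=124
(0,1): OLD=749/4 → NEW=255, ERR=-271/4
(0,2): OLD=3351/64 → NEW=0, ERR=3351/64
(0,3): OLD=120737/1024 → NEW=0, ERR=120737/1024
(0,4): OLD=2008423/16384 → NEW=0, ERR=2008423/16384
(1,0): OLD=6019/64 → NEW=0, ERR=6019/64
(1,1): OLD=80661/512 → NEW=255, ERR=-49899/512
(1,2): OLD=1254969/16384 → NEW=0, ERR=1254969/16384
(1,3): OLD=14851397/65536 → NEW=255, ERR=-1860283/65536
(1,4): OLD=163848495/1048576 → NEW=255, ERR=-103538385/1048576
(2,0): OLD=1090487/8192 → NEW=255, ERR=-998473/8192
(2,1): OLD=7722701/262144 → NEW=0, ERR=7722701/262144
(2,2): OLD=538598055/4194304 → NEW=255, ERR=-530949465/4194304
(2,3): OLD=3759462405/67108864 → NEW=0, ERR=3759462405/67108864
(2,4): OLD=115833075427/1073741824 → NEW=0, ERR=115833075427/1073741824
(3,0): OLD=131847879/4194304 → NEW=0, ERR=131847879/4194304
(3,1): OLD=3879091899/33554432 → NEW=0, ERR=3879091899/33554432
(3,2): OLD=110986073977/1073741824 → NEW=0, ERR=110986073977/1073741824
(3,3): OLD=423147464241/2147483648 → NEW=255, ERR=-124460865999/2147483648
(3,4): OLD=4977252692181/34359738368 → NEW=255, ERR=-3784480591659/34359738368
(4,0): OLD=55565896521/536870912 → NEW=0, ERR=55565896521/536870912
(4,1): OLD=4050211135561/17179869184 → NEW=255, ERR=-330655506359/17179869184
(4,2): OLD=24255029314151/274877906944 → NEW=0, ERR=24255029314151/274877906944
(4,3): OLD=449927616763977/4398046511104 → NEW=0, ERR=449927616763977/4398046511104
(4,4): OLD=9338991651505791/70368744177664 → NEW=255, ERR=-8605038113798529/70368744177664
(5,0): OLD=37035635060347/274877906944 → NEW=255, ERR=-33058231210373/274877906944
(5,1): OLD=84405104900785/2199023255552 → NEW=0, ERR=84405104900785/2199023255552
(5,2): OLD=11987033225594809/70368744177664 → NEW=255, ERR=-5956996539709511/70368744177664
(5,3): OLD=29138198747087319/281474976710656 → NEW=0, ERR=29138198747087319/281474976710656
(5,4): OLD=650633547612070157/4503599627370496 → NEW=255, ERR=-497784357367406323/4503599627370496
Row 0: .#...
Row 1: .#.##
Row 2: #.#..
Row 3: ...##
Row 4: .#..#
Row 5: #.#.#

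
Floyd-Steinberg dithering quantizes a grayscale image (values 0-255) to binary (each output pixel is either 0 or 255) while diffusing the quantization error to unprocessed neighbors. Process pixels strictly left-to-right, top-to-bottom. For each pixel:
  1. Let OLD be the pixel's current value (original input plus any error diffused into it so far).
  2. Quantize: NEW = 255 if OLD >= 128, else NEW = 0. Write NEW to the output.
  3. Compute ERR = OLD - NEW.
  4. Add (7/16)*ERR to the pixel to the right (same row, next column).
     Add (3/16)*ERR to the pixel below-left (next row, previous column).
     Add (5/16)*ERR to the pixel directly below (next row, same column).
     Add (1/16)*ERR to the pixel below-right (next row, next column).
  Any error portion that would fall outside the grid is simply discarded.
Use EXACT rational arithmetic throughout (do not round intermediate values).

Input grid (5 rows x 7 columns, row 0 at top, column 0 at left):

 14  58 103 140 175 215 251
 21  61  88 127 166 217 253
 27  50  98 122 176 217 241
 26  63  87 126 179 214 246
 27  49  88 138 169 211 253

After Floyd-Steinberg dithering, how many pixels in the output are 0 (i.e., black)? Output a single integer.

(0,0): OLD=14 → NEW=0, ERR=14
(0,1): OLD=513/8 → NEW=0, ERR=513/8
(0,2): OLD=16775/128 → NEW=255, ERR=-15865/128
(0,3): OLD=175665/2048 → NEW=0, ERR=175665/2048
(0,4): OLD=6964055/32768 → NEW=255, ERR=-1391785/32768
(0,5): OLD=102979425/524288 → NEW=255, ERR=-30714015/524288
(0,6): OLD=1890542503/8388608 → NEW=255, ERR=-248552537/8388608
(1,0): OLD=4787/128 → NEW=0, ERR=4787/128
(1,1): OLD=76837/1024 → NEW=0, ERR=76837/1024
(1,2): OLD=3348425/32768 → NEW=0, ERR=3348425/32768
(1,3): OLD=23959989/131072 → NEW=255, ERR=-9463371/131072
(1,4): OLD=969019935/8388608 → NEW=0, ERR=969019935/8388608
(1,5): OLD=16174655375/67108864 → NEW=255, ERR=-938104945/67108864
(1,6): OLD=251216451457/1073741824 → NEW=255, ERR=-22587713663/1073741824
(2,0): OLD=864359/16384 → NEW=0, ERR=864359/16384
(2,1): OLD=61880093/524288 → NEW=0, ERR=61880093/524288
(2,2): OLD=1448898327/8388608 → NEW=255, ERR=-690196713/8388608
(2,3): OLD=6139581855/67108864 → NEW=0, ERR=6139581855/67108864
(2,4): OLD=131528435311/536870912 → NEW=255, ERR=-5373647249/536870912
(2,5): OLD=3634023566533/17179869184 → NEW=255, ERR=-746843075387/17179869184
(2,6): OLD=58970502086835/274877906944 → NEW=255, ERR=-11123364183885/274877906944
(3,0): OLD=542041527/8388608 → NEW=0, ERR=542041527/8388608
(3,1): OLD=7786188331/67108864 → NEW=0, ERR=7786188331/67108864
(3,2): OLD=73325192977/536870912 → NEW=255, ERR=-63576889583/536870912
(3,3): OLD=205645818583/2147483648 → NEW=0, ERR=205645818583/2147483648
(3,4): OLD=59190731352503/274877906944 → NEW=255, ERR=-10903134918217/274877906944
(3,5): OLD=384495581487317/2199023255552 → NEW=255, ERR=-176255348678443/2199023255552
(3,6): OLD=6881037612098635/35184372088832 → NEW=255, ERR=-2090977270553525/35184372088832
(4,0): OLD=74031255321/1073741824 → NEW=0, ERR=74031255321/1073741824
(4,1): OLD=1670847421701/17179869184 → NEW=0, ERR=1670847421701/17179869184
(4,2): OLD=32641649288427/274877906944 → NEW=0, ERR=32641649288427/274877906944
(4,3): OLD=450887257611657/2199023255552 → NEW=255, ERR=-109863672554103/2199023255552
(4,4): OLD=2211401525299435/17592186044416 → NEW=0, ERR=2211401525299435/17592186044416
(4,5): OLD=127973100550621131/562949953421312 → NEW=255, ERR=-15579137571813429/562949953421312
(4,6): OLD=1957367897540813565/9007199254740992 → NEW=255, ERR=-339467912418139395/9007199254740992
Output grid:
  Row 0: ..#.###  (3 black, running=3)
  Row 1: ...#.##  (4 black, running=7)
  Row 2: ..#.###  (3 black, running=10)
  Row 3: ..#.###  (3 black, running=13)
  Row 4: ...#.##  (4 black, running=17)

Answer: 17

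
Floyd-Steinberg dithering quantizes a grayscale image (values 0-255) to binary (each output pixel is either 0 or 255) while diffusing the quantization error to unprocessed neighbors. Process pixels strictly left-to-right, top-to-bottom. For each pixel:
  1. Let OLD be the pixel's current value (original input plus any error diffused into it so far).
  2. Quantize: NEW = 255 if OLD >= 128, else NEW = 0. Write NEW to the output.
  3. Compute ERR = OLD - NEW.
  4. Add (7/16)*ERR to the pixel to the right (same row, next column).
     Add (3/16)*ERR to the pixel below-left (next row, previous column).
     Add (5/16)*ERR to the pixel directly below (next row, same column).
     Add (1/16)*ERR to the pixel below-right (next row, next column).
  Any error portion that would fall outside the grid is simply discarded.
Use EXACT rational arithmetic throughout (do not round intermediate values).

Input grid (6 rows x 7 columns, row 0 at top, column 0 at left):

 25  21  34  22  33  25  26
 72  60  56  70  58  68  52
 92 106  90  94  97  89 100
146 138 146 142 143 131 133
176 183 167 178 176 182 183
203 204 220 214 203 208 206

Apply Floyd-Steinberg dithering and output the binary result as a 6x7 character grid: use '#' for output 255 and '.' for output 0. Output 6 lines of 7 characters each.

(0,0): OLD=25 → NEW=0, ERR=25
(0,1): OLD=511/16 → NEW=0, ERR=511/16
(0,2): OLD=12281/256 → NEW=0, ERR=12281/256
(0,3): OLD=176079/4096 → NEW=0, ERR=176079/4096
(0,4): OLD=3395241/65536 → NEW=0, ERR=3395241/65536
(0,5): OLD=49981087/1048576 → NEW=0, ERR=49981087/1048576
(0,6): OLD=786075225/16777216 → NEW=0, ERR=786075225/16777216
(1,0): OLD=21965/256 → NEW=0, ERR=21965/256
(1,1): OLD=241819/2048 → NEW=0, ERR=241819/2048
(1,2): OLD=8697015/65536 → NEW=255, ERR=-8014665/65536
(1,3): OLD=11178411/262144 → NEW=0, ERR=11178411/262144
(1,4): OLD=1752712801/16777216 → NEW=0, ERR=1752712801/16777216
(1,5): OLD=18874247473/134217728 → NEW=255, ERR=-15351273167/134217728
(1,6): OLD=42050825663/2147483648 → NEW=0, ERR=42050825663/2147483648
(2,0): OLD=4618713/32768 → NEW=255, ERR=-3737127/32768
(2,1): OLD=79099363/1048576 → NEW=0, ERR=79099363/1048576
(2,2): OLD=1680424041/16777216 → NEW=0, ERR=1680424041/16777216
(2,3): OLD=21889688417/134217728 → NEW=255, ERR=-12335832223/134217728
(2,4): OLD=75866563633/1073741824 → NEW=0, ERR=75866563633/1073741824
(2,5): OLD=3242546467771/34359738368 → NEW=0, ERR=3242546467771/34359738368
(2,6): OLD=77107546785485/549755813888 → NEW=255, ERR=-63080185755955/549755813888
(3,0): OLD=2088831305/16777216 → NEW=0, ERR=2088831305/16777216
(3,1): OLD=30560862101/134217728 → NEW=255, ERR=-3664658539/134217728
(3,2): OLD=164107093135/1073741824 → NEW=255, ERR=-109697071985/1073741824
(3,3): OLD=378343865209/4294967296 → NEW=0, ERR=378343865209/4294967296
(3,4): OLD=118510654373193/549755813888 → NEW=255, ERR=-21677078168247/549755813888
(3,5): OLD=554777739732715/4398046511104 → NEW=0, ERR=554777739732715/4398046511104
(3,6): OLD=11134325671394805/70368744177664 → NEW=255, ERR=-6809704093909515/70368744177664
(4,0): OLD=450516398631/2147483648 → NEW=255, ERR=-97091931609/2147483648
(4,1): OLD=4924203892091/34359738368 → NEW=255, ERR=-3837529391749/34359738368
(4,2): OLD=55537083838485/549755813888 → NEW=0, ERR=55537083838485/549755813888
(4,3): OLD=1037704041597559/4398046511104 → NEW=255, ERR=-83797818733961/4398046511104
(4,4): OLD=6491494227286709/35184372088832 → NEW=255, ERR=-2480520655365451/35184372088832
(4,5): OLD=191364934761594293/1125899906842624 → NEW=255, ERR=-95739541483274827/1125899906842624
(4,6): OLD=2223704910711093123/18014398509481984 → NEW=0, ERR=2223704910711093123/18014398509481984
(5,0): OLD=92320487515297/549755813888 → NEW=255, ERR=-47867245026143/549755813888
(5,1): OLD=647042813515531/4398046511104 → NEW=255, ERR=-474459046815989/4398046511104
(5,2): OLD=6819398263283901/35184372088832 → NEW=255, ERR=-2152616619368259/35184372088832
(5,3): OLD=49081936173395601/281474976710656 → NEW=255, ERR=-22694182887821679/281474976710656
(5,4): OLD=2315931605661645083/18014398509481984 → NEW=255, ERR=-2277740014256260837/18014398509481984
(5,5): OLD=20874831488843199595/144115188075855872 → NEW=255, ERR=-15874541470500047765/144115188075855872
(5,6): OLD=440575404723105166821/2305843009213693952 → NEW=255, ERR=-147414562626386790939/2305843009213693952
Row 0: .......
Row 1: ..#..#.
Row 2: #..#..#
Row 3: .##.#.#
Row 4: ##.###.
Row 5: #######

Answer: .......
..#..#.
#..#..#
.##.#.#
##.###.
#######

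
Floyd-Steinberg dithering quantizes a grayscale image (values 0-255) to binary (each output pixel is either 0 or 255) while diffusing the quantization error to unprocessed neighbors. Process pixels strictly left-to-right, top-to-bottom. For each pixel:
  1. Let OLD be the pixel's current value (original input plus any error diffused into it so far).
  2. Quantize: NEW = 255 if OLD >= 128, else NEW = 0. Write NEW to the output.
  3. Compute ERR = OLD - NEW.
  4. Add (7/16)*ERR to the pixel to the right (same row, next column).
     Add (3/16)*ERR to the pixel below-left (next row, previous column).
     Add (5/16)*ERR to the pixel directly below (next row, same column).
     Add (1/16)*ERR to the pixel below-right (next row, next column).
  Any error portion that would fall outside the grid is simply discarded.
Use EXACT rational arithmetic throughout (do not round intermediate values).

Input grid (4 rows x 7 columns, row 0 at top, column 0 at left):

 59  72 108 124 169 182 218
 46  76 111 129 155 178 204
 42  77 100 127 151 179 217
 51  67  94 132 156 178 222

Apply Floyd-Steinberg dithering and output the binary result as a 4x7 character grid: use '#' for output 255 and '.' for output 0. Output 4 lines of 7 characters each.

(0,0): OLD=59 → NEW=0, ERR=59
(0,1): OLD=1565/16 → NEW=0, ERR=1565/16
(0,2): OLD=38603/256 → NEW=255, ERR=-26677/256
(0,3): OLD=321165/4096 → NEW=0, ERR=321165/4096
(0,4): OLD=13323739/65536 → NEW=255, ERR=-3387941/65536
(0,5): OLD=167125245/1048576 → NEW=255, ERR=-100261635/1048576
(0,6): OLD=2955601643/16777216 → NEW=255, ERR=-1322588437/16777216
(1,0): OLD=21191/256 → NEW=0, ERR=21191/256
(1,1): OLD=259953/2048 → NEW=0, ERR=259953/2048
(1,2): OLD=10143813/65536 → NEW=255, ERR=-6567867/65536
(1,3): OLD=24497825/262144 → NEW=0, ERR=24497825/262144
(1,4): OLD=2796805635/16777216 → NEW=255, ERR=-1481384445/16777216
(1,5): OLD=12277905523/134217728 → NEW=0, ERR=12277905523/134217728
(1,6): OLD=458294976093/2147483648 → NEW=255, ERR=-89313354147/2147483648
(2,0): OLD=3003755/32768 → NEW=0, ERR=3003755/32768
(2,1): OLD=150106697/1048576 → NEW=255, ERR=-117280183/1048576
(2,2): OLD=758400795/16777216 → NEW=0, ERR=758400795/16777216
(2,3): OLD=20556942595/134217728 → NEW=255, ERR=-13668578045/134217728
(2,4): OLD=109355604851/1073741824 → NEW=0, ERR=109355604851/1073741824
(2,5): OLD=8206046806225/34359738368 → NEW=255, ERR=-555686477615/34359738368
(2,6): OLD=111405281752519/549755813888 → NEW=255, ERR=-28782450788921/549755813888
(3,0): OLD=984398267/16777216 → NEW=0, ERR=984398267/16777216
(3,1): OLD=9653336863/134217728 → NEW=0, ERR=9653336863/134217728
(3,2): OLD=121877627597/1073741824 → NEW=0, ERR=121877627597/1073741824
(3,3): OLD=737686867275/4294967296 → NEW=255, ERR=-357529793205/4294967296
(3,4): OLD=78070919910843/549755813888 → NEW=255, ERR=-62116812630597/549755813888
(3,5): OLD=528037334323297/4398046511104 → NEW=0, ERR=528037334323297/4398046511104
(3,6): OLD=18095696647012927/70368744177664 → NEW=255, ERR=151666881708607/70368744177664
Row 0: ..#.###
Row 1: ..#.#.#
Row 2: .#.#.##
Row 3: ...##.#

Answer: ..#.###
..#.#.#
.#.#.##
...##.#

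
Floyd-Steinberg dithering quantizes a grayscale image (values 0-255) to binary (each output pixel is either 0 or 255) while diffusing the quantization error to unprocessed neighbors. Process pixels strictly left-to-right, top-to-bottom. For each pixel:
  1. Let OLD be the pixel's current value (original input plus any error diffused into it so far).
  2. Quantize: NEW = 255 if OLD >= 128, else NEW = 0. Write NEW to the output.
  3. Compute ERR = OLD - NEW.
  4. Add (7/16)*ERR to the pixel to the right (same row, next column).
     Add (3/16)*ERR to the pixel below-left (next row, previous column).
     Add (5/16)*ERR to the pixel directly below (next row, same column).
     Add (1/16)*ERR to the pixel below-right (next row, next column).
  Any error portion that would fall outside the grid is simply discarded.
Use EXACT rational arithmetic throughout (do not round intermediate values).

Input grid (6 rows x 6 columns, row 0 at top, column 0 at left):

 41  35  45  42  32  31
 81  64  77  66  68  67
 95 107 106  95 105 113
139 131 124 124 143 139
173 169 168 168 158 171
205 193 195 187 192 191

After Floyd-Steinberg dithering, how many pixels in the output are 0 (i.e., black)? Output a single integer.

Answer: 19

Derivation:
(0,0): OLD=41 → NEW=0, ERR=41
(0,1): OLD=847/16 → NEW=0, ERR=847/16
(0,2): OLD=17449/256 → NEW=0, ERR=17449/256
(0,3): OLD=294175/4096 → NEW=0, ERR=294175/4096
(0,4): OLD=4156377/65536 → NEW=0, ERR=4156377/65536
(0,5): OLD=61600495/1048576 → NEW=0, ERR=61600495/1048576
(1,0): OLD=26557/256 → NEW=0, ERR=26557/256
(1,1): OLD=289323/2048 → NEW=255, ERR=-232917/2048
(1,2): OLD=4280711/65536 → NEW=0, ERR=4280711/65536
(1,3): OLD=34910267/262144 → NEW=255, ERR=-31936453/262144
(1,4): OLD=839250449/16777216 → NEW=0, ERR=839250449/16777216
(1,5): OLD=29852000807/268435456 → NEW=0, ERR=29852000807/268435456
(2,0): OLD=3476489/32768 → NEW=0, ERR=3476489/32768
(2,1): OLD=143242483/1048576 → NEW=255, ERR=-124144397/1048576
(2,2): OLD=749340057/16777216 → NEW=0, ERR=749340057/16777216
(2,3): OLD=12070348561/134217728 → NEW=0, ERR=12070348561/134217728
(2,4): OLD=743949556403/4294967296 → NEW=255, ERR=-351267104077/4294967296
(2,5): OLD=7909439322133/68719476736 → NEW=0, ERR=7909439322133/68719476736
(3,0): OLD=2515838073/16777216 → NEW=255, ERR=-1762352007/16777216
(3,1): OLD=8462505733/134217728 → NEW=0, ERR=8462505733/134217728
(3,2): OLD=187909838815/1073741824 → NEW=255, ERR=-85894326305/1073741824
(3,3): OLD=7185459490845/68719476736 → NEW=0, ERR=7185459490845/68719476736
(3,4): OLD=104667673655677/549755813888 → NEW=255, ERR=-35520058885763/549755813888
(3,5): OLD=1245431901450035/8796093022208 → NEW=255, ERR=-997571819213005/8796093022208
(4,0): OLD=326408108023/2147483648 → NEW=255, ERR=-221200222217/2147483648
(4,1): OLD=4194447672587/34359738368 → NEW=0, ERR=4194447672587/34359738368
(4,2): OLD=241843217872817/1099511627776 → NEW=255, ERR=-38532247210063/1099511627776
(4,3): OLD=2959522140808149/17592186044416 → NEW=255, ERR=-1526485300517931/17592186044416
(4,4): OLD=23958486509314341/281474976710656 → NEW=0, ERR=23958486509314341/281474976710656
(4,5): OLD=760027180621963747/4503599627370496 → NEW=255, ERR=-388390724357512733/4503599627370496
(5,0): OLD=107587267087441/549755813888 → NEW=255, ERR=-32600465453999/549755813888
(5,1): OLD=3381145762424929/17592186044416 → NEW=255, ERR=-1104861678901151/17592186044416
(5,2): OLD=20819555118137787/140737488355328 → NEW=255, ERR=-15068504412470853/140737488355328
(5,3): OLD=571106448744423225/4503599627370496 → NEW=0, ERR=571106448744423225/4503599627370496
(5,4): OLD=2274191213404143129/9007199254740992 → NEW=255, ERR=-22644596554809831/9007199254740992
(5,5): OLD=24250253071327734317/144115188075855872 → NEW=255, ERR=-12499119888015513043/144115188075855872
Output grid:
  Row 0: ......  (6 black, running=6)
  Row 1: .#.#..  (4 black, running=10)
  Row 2: .#..#.  (4 black, running=14)
  Row 3: #.#.##  (2 black, running=16)
  Row 4: #.##.#  (2 black, running=18)
  Row 5: ###.##  (1 black, running=19)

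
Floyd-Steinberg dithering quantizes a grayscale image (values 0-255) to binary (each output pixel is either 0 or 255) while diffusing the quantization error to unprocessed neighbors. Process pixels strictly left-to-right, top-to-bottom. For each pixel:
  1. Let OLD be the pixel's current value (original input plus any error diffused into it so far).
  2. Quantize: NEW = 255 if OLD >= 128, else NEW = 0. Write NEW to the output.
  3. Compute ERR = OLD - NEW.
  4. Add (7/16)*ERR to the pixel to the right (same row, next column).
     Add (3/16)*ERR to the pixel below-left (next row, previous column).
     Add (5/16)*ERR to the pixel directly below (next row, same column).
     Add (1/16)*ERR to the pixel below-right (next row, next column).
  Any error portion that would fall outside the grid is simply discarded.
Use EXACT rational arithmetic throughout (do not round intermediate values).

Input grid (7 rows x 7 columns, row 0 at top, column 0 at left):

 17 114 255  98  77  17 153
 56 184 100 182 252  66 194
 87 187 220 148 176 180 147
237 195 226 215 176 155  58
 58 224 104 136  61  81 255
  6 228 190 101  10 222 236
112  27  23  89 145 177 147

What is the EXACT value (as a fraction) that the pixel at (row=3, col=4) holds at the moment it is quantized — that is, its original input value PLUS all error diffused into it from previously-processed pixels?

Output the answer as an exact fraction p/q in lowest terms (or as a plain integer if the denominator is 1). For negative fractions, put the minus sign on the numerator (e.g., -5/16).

Answer: 74334924198129/549755813888

Derivation:
(0,0): OLD=17 → NEW=0, ERR=17
(0,1): OLD=1943/16 → NEW=0, ERR=1943/16
(0,2): OLD=78881/256 → NEW=255, ERR=13601/256
(0,3): OLD=496615/4096 → NEW=0, ERR=496615/4096
(0,4): OLD=8522577/65536 → NEW=255, ERR=-8189103/65536
(0,5): OLD=-39497929/1048576 → NEW=0, ERR=-39497929/1048576
(0,6): OLD=2290428545/16777216 → NEW=255, ERR=-1987761535/16777216
(1,0): OLD=21525/256 → NEW=0, ERR=21525/256
(1,1): OLD=552467/2048 → NEW=255, ERR=30227/2048
(1,2): OLD=10052111/65536 → NEW=255, ERR=-6659569/65536
(1,3): OLD=40716899/262144 → NEW=255, ERR=-26129821/262144
(1,4): OLD=2849734857/16777216 → NEW=255, ERR=-1428455223/16777216
(1,5): OLD=-1750987879/134217728 → NEW=0, ERR=-1750987879/134217728
(1,6): OLD=319788716247/2147483648 → NEW=255, ERR=-227819613993/2147483648
(2,0): OLD=3802497/32768 → NEW=0, ERR=3802497/32768
(2,1): OLD=239686683/1048576 → NEW=255, ERR=-27700197/1048576
(2,2): OLD=2666238993/16777216 → NEW=255, ERR=-1611951087/16777216
(2,3): OLD=7046515913/134217728 → NEW=0, ERR=7046515913/134217728
(2,4): OLD=175756546265/1073741824 → NEW=255, ERR=-98047618855/1073741824
(2,5): OLD=3805706101427/34359738368 → NEW=0, ERR=3805706101427/34359738368
(2,6): OLD=88780225335061/549755813888 → NEW=255, ERR=-51407507206379/549755813888
(3,0): OLD=4501499121/16777216 → NEW=255, ERR=223309041/16777216
(3,1): OLD=24401543325/134217728 → NEW=255, ERR=-9823977315/134217728
(3,2): OLD=184839671143/1073741824 → NEW=255, ERR=-88964493977/1073741824
(3,3): OLD=738868331777/4294967296 → NEW=255, ERR=-356348328703/4294967296
(3,4): OLD=74334924198129/549755813888 → NEW=255, ERR=-65852808343311/549755813888
Target (3,4): original=176, with diffused error = 74334924198129/549755813888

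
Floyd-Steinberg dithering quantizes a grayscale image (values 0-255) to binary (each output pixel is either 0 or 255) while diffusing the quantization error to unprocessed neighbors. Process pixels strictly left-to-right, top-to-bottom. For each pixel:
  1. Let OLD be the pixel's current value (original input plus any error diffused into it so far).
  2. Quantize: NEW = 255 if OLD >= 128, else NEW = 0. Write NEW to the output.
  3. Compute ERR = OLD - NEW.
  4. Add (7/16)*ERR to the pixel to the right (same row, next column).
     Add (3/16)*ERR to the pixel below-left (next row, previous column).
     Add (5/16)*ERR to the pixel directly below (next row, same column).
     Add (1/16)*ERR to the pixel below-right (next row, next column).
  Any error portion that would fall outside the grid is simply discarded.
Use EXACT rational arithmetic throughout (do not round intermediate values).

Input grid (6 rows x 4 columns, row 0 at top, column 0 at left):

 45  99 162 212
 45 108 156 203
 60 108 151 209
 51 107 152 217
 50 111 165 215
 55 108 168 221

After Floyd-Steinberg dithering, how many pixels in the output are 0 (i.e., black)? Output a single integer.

Answer: 11

Derivation:
(0,0): OLD=45 → NEW=0, ERR=45
(0,1): OLD=1899/16 → NEW=0, ERR=1899/16
(0,2): OLD=54765/256 → NEW=255, ERR=-10515/256
(0,3): OLD=794747/4096 → NEW=255, ERR=-249733/4096
(1,0): OLD=20817/256 → NEW=0, ERR=20817/256
(1,1): OLD=359991/2048 → NEW=255, ERR=-162249/2048
(1,2): OLD=6847875/65536 → NEW=0, ERR=6847875/65536
(1,3): OLD=238125573/1048576 → NEW=255, ERR=-29261307/1048576
(2,0): OLD=2312013/32768 → NEW=0, ERR=2312013/32768
(2,1): OLD=145527327/1048576 → NEW=255, ERR=-121859553/1048576
(2,2): OLD=257164667/2097152 → NEW=0, ERR=257164667/2097152
(2,3): OLD=8739547887/33554432 → NEW=255, ERR=183167727/33554432
(3,0): OLD=859981437/16777216 → NEW=0, ERR=859981437/16777216
(3,1): OLD=32349402275/268435456 → NEW=0, ERR=32349402275/268435456
(3,2): OLD=1017066211677/4294967296 → NEW=255, ERR=-78150448803/4294967296
(3,3): OLD=15008973893387/68719476736 → NEW=255, ERR=-2514492674293/68719476736
(4,0): OLD=380595086585/4294967296 → NEW=0, ERR=380595086585/4294967296
(4,1): OLD=6432841803627/34359738368 → NEW=255, ERR=-2328891480213/34359738368
(4,2): OLD=143300870915339/1099511627776 → NEW=255, ERR=-137074594167541/1099511627776
(4,3): OLD=2601631911539645/17592186044416 → NEW=255, ERR=-1884375529786435/17592186044416
(5,0): OLD=38473698786601/549755813888 → NEW=0, ERR=38473698786601/549755813888
(5,1): OLD=1752173798638399/17592186044416 → NEW=0, ERR=1752173798638399/17592186044416
(5,2): OLD=1304422691163355/8796093022208 → NEW=255, ERR=-938581029499685/8796093022208
(5,3): OLD=37450764284446555/281474976710656 → NEW=255, ERR=-34325354776770725/281474976710656
Output grid:
  Row 0: ..##  (2 black, running=2)
  Row 1: .#.#  (2 black, running=4)
  Row 2: .#.#  (2 black, running=6)
  Row 3: ..##  (2 black, running=8)
  Row 4: .###  (1 black, running=9)
  Row 5: ..##  (2 black, running=11)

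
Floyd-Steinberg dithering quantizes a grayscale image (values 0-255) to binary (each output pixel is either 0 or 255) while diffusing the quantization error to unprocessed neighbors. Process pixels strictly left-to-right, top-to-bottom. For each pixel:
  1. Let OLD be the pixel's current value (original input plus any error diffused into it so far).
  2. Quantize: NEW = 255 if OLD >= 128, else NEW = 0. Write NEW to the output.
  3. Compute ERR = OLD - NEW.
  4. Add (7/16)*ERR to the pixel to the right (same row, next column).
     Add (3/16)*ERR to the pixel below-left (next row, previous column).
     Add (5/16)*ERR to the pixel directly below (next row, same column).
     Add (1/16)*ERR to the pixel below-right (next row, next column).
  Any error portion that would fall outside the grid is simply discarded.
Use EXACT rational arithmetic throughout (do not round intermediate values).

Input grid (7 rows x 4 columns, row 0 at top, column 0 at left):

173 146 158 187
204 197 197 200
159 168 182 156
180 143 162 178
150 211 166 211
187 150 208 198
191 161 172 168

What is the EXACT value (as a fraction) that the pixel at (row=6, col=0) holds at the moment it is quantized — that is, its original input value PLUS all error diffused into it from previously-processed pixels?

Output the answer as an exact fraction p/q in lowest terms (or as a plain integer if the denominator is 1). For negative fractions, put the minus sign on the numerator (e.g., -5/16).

(0,0): OLD=173 → NEW=255, ERR=-82
(0,1): OLD=881/8 → NEW=0, ERR=881/8
(0,2): OLD=26391/128 → NEW=255, ERR=-6249/128
(0,3): OLD=339233/2048 → NEW=255, ERR=-183007/2048
(1,0): OLD=25475/128 → NEW=255, ERR=-7165/128
(1,1): OLD=197269/1024 → NEW=255, ERR=-63851/1024
(1,2): OLD=4737977/32768 → NEW=255, ERR=-3617863/32768
(1,3): OLD=63292255/524288 → NEW=0, ERR=63292255/524288
(2,0): OLD=2126903/16384 → NEW=255, ERR=-2051017/16384
(2,1): OLD=36462157/524288 → NEW=0, ERR=36462157/524288
(2,2): OLD=206214721/1048576 → NEW=255, ERR=-61172159/1048576
(2,3): OLD=2706191517/16777216 → NEW=255, ERR=-1571998563/16777216
(3,0): OLD=1291173191/8388608 → NEW=255, ERR=-847921849/8388608
(3,1): OLD=13656402201/134217728 → NEW=0, ERR=13656402201/134217728
(3,2): OLD=375943331303/2147483648 → NEW=255, ERR=-171664998937/2147483648
(3,3): OLD=3783018774993/34359738368 → NEW=0, ERR=3783018774993/34359738368
(4,0): OLD=295258005883/2147483648 → NEW=255, ERR=-252350324357/2147483648
(4,1): OLD=2921950855537/17179869184 → NEW=255, ERR=-1458915786383/17179869184
(4,2): OLD=71946539469521/549755813888 → NEW=255, ERR=-68241193071919/549755813888
(4,3): OLD=1636982538454023/8796093022208 → NEW=255, ERR=-606021182209017/8796093022208
(5,0): OLD=36931408265099/274877906944 → NEW=255, ERR=-33162458005621/274877906944
(5,1): OLD=352387753180077/8796093022208 → NEW=0, ERR=352387753180077/8796093022208
(5,2): OLD=741118374223753/4398046511104 → NEW=255, ERR=-380383486107767/4398046511104
(5,3): OLD=18418688888650417/140737488355328 → NEW=255, ERR=-17469370641958223/140737488355328
(6,0): OLD=22632030254508519/140737488355328 → NEW=255, ERR=-13256029276100121/140737488355328
Target (6,0): original=191, with diffused error = 22632030254508519/140737488355328

Answer: 22632030254508519/140737488355328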